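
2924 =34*86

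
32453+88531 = 120984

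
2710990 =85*31894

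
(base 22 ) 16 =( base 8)34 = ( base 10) 28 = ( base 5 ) 103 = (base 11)26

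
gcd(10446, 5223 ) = 5223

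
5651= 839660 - 834009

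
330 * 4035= 1331550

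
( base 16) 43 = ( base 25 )2h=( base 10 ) 67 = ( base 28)2B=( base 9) 74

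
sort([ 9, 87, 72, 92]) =[9, 72, 87,  92 ]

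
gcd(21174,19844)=2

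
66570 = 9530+57040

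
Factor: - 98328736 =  - 2^5*11^1*137^1*2039^1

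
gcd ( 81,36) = 9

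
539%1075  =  539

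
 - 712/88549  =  -712/88549 = - 0.01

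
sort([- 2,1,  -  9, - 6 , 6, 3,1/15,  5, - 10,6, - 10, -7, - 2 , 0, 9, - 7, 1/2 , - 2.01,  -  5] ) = [-10, - 10  , - 9, - 7, - 7, - 6,-5, - 2.01, - 2 , - 2, 0,1/15,1/2,1  ,  3, 5,6,6, 9] 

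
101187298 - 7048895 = 94138403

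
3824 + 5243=9067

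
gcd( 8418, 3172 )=122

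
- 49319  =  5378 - 54697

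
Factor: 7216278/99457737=2^1*811^1*1483^1*3989^(-1 )*8311^(-1) = 2405426/33152579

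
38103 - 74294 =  -36191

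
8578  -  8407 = 171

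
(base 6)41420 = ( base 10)5556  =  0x15B4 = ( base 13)26b5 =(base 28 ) 72c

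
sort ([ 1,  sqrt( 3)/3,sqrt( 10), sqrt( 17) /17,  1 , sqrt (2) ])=[ sqrt( 17)/17, sqrt (3)/3, 1,  1 , sqrt( 2), sqrt ( 10)] 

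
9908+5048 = 14956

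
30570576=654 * 46744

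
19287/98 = 19287/98 = 196.81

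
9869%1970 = 19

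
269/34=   7 + 31/34=7.91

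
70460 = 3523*20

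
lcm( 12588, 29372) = 88116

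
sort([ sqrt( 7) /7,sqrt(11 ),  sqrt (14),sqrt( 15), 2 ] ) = [sqrt( 7) /7,2,sqrt( 11 ), sqrt( 14 ),sqrt( 15)] 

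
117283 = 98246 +19037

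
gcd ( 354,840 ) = 6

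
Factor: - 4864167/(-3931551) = 540463/436839 = 3^ (  -  1 ) * 7^1* 11^1*13^( - 1)*23^(-1 )*487^( - 1 )*7019^1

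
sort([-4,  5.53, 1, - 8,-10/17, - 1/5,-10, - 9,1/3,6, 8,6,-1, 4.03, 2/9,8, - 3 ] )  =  [ - 10,-9, - 8, - 4,- 3, - 1, - 10/17, - 1/5, 2/9, 1/3 , 1, 4.03, 5.53, 6,6, 8, 8 ]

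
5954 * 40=238160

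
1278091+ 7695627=8973718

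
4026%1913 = 200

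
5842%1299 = 646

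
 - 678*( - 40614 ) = 27536292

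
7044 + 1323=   8367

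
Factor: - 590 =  - 2^1*5^1* 59^1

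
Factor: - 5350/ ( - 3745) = 10/7=   2^1*5^1*7^( -1 ) 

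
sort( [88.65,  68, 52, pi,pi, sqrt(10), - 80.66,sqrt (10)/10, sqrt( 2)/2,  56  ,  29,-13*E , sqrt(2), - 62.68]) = [ - 80.66 , - 62.68, - 13 * E , sqrt( 10 ) /10 , sqrt( 2 )/2, sqrt( 2),  pi,  pi, sqrt( 10),29,  52,56,68,  88.65]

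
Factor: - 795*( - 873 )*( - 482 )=-2^1*3^3*5^1*53^1*97^1*241^1 = - 334524870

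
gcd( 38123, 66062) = 67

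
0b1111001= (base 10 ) 121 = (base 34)3J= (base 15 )81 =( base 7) 232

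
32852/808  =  8213/202 = 40.66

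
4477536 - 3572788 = 904748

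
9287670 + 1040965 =10328635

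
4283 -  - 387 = 4670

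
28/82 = 14/41 = 0.34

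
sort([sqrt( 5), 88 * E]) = [ sqrt( 5), 88*E] 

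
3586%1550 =486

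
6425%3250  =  3175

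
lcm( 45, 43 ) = 1935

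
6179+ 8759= 14938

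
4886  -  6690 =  - 1804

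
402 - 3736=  - 3334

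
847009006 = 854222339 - 7213333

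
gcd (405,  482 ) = 1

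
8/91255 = 8/91255 = 0.00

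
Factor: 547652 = 2^2*7^1 * 19559^1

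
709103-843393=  - 134290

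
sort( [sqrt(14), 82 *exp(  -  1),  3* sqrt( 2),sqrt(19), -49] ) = [ - 49, sqrt ( 14 ), 3*sqrt(2 ),sqrt(19), 82*exp(  -  1) ] 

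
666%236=194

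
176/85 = 176/85=2.07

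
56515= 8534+47981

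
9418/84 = 4709/42= 112.12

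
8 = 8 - 0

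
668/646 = 1 + 11/323 = 1.03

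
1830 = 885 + 945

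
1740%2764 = 1740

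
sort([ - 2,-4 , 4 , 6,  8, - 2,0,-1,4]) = [ - 4, - 2, - 2, - 1, 0, 4,4,6, 8]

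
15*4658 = 69870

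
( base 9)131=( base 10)109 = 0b1101101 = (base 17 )67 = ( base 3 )11001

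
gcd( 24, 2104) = 8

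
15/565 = 3/113 = 0.03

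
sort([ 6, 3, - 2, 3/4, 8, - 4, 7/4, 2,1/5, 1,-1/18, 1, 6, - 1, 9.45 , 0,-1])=[-4, - 2,-1,-1, - 1/18, 0,1/5, 3/4,1, 1 , 7/4,2, 3, 6 , 6, 8,9.45]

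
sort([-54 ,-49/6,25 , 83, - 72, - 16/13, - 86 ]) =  [  -  86, - 72,-54, - 49/6,  -  16/13, 25,  83 ] 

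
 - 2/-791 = 2/791 = 0.00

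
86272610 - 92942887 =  - 6670277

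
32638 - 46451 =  - 13813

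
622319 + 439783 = 1062102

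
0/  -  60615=0/1 = - 0.00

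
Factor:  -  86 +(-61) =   -  3^1*7^2 = -  147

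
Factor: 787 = 787^1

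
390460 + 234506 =624966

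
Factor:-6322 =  - 2^1*29^1*109^1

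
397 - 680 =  - 283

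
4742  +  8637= 13379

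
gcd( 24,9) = 3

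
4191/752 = 4191/752 = 5.57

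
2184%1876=308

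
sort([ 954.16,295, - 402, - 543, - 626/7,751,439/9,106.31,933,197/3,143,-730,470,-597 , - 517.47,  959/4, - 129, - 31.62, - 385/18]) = [ - 730, - 597, - 543, - 517.47 , - 402,  -  129,-626/7,- 31.62, - 385/18, 439/9, 197/3,106.31, 143, 959/4,295, 470, 751,933, 954.16 ]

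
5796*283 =1640268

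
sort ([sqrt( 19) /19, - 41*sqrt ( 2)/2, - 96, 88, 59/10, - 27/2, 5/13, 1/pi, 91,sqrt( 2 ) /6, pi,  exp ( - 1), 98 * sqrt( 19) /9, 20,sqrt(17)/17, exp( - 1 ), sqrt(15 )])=[ -96 , -41*sqrt(2 ) /2, - 27/2, sqrt( 19 ) /19,sqrt(2 ) /6,sqrt(17 ) /17, 1/pi,exp( - 1 ), exp( - 1), 5/13, pi, sqrt (15 ),59/10,20,98*sqrt ( 19) /9,88,91] 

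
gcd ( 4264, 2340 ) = 52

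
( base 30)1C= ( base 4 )222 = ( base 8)52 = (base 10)42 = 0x2A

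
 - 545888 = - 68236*8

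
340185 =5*68037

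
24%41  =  24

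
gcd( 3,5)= 1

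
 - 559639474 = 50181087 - 609820561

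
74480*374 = 27855520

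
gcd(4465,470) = 235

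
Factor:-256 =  - 2^8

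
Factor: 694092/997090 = 2^1*3^1*5^( - 1 ) *7^1 * 8263^1*99709^(- 1 )  =  347046/498545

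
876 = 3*292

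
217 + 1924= 2141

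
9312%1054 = 880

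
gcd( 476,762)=2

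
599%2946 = 599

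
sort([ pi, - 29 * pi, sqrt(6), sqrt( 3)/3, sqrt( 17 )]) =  [ - 29*pi,sqrt(3 )/3,sqrt(6 ), pi,  sqrt(17 )]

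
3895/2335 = 779/467=1.67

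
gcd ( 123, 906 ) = 3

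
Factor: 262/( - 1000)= -131/500 = - 2^( - 2)*5^( - 3)*131^1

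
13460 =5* 2692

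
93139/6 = 93139/6 = 15523.17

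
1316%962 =354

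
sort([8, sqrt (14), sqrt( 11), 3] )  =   [ 3, sqrt( 11),sqrt( 14 ),8]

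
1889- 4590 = - 2701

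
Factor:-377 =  - 13^1 * 29^1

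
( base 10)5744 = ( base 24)9N8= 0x1670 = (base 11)4352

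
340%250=90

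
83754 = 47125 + 36629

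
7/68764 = 7/68764 = 0.00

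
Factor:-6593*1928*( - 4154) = 2^4*19^1*31^1*67^1 * 241^1*347^1 = 52802756816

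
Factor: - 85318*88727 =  - 2^1 *29^1*83^1 * 1069^1*1471^1  =  - 7570010186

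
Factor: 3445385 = 5^1*689077^1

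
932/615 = 1+ 317/615 = 1.52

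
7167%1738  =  215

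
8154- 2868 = 5286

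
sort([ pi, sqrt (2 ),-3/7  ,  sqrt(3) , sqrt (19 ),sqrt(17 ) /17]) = [ - 3/7,  sqrt ( 17)/17,sqrt( 2) , sqrt (3 ) , pi,sqrt(19 ) ] 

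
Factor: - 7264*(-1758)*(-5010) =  - 63978261120=- 2^7*3^2*5^1*167^1* 227^1 * 293^1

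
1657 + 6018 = 7675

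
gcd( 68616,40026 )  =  5718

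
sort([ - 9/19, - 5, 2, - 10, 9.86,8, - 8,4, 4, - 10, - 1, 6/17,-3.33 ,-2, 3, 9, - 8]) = [ - 10, - 10, - 8,-8, - 5,  -  3.33 , - 2, - 1,-9/19 , 6/17,2, 3, 4, 4, 8,  9, 9.86]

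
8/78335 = 8/78335 = 0.00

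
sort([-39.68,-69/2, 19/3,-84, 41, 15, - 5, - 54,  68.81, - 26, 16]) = [-84, - 54, - 39.68,-69/2, - 26, - 5 , 19/3, 15, 16 , 41, 68.81]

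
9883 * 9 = 88947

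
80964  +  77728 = 158692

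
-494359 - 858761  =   - 1353120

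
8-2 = 6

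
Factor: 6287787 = 3^4*11^1*7057^1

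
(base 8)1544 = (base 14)460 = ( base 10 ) 868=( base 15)3CD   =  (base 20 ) 238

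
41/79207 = 41/79207 = 0.00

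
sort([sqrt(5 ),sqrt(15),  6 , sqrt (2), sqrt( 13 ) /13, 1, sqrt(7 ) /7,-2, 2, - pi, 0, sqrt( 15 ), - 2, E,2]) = [ - pi, - 2, - 2, 0, sqrt(13 )/13, sqrt( 7) /7,1,sqrt(2 ),2,2, sqrt(5 ), E, sqrt(15),sqrt(15) , 6 ]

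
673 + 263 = 936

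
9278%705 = 113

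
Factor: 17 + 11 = 2^2 * 7^1= 28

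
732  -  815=-83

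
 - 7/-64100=7/64100 = 0.00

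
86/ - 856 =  - 1 + 385/428 = - 0.10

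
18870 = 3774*5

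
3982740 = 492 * 8095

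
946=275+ 671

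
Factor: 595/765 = 3^( - 2)*7^1 = 7/9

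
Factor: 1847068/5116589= 2^2*29^1*67^( - 1 )*15923^1*76367^(  -  1 ) 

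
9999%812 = 255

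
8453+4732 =13185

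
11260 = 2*5630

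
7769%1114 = 1085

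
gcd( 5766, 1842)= 6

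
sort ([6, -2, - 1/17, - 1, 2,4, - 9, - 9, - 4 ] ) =[ - 9 , - 9, - 4, - 2,-1, - 1/17, 2,4,6]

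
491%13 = 10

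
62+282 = 344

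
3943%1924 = 95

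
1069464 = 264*4051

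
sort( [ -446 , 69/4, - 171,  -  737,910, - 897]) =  [-897, - 737, - 446, - 171,69/4,910 ]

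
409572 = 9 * 45508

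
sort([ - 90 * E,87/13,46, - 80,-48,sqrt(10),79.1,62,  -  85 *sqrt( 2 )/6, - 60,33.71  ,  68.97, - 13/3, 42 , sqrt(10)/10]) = [ - 90 * E, - 80, - 60, - 48, - 85*sqrt( 2 )/6, -13/3, sqrt( 10) /10,  sqrt (10),87/13, 33.71,42, 46, 62,  68.97,79.1]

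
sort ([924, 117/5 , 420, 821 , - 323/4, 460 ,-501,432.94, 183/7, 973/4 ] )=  [ - 501, - 323/4,117/5,183/7, 973/4, 420, 432.94,460,821, 924 ] 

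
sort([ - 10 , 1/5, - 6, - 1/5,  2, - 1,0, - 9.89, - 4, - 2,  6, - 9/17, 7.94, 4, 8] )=[- 10, - 9.89, - 6, - 4, - 2, - 1 , - 9/17, - 1/5,  0,  1/5, 2,4,6, 7.94, 8 ] 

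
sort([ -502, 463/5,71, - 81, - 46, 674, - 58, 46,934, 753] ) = [ -502, - 81, - 58, - 46, 46, 71, 463/5,674, 753, 934]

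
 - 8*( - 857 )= 6856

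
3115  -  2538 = 577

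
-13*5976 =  - 77688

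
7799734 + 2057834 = 9857568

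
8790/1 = 8790= 8790.00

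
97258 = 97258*1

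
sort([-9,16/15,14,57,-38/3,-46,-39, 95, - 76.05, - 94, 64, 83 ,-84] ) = [ - 94,-84,-76.05, - 46, - 39, - 38/3, - 9, 16/15, 14, 57, 64,83,95 ]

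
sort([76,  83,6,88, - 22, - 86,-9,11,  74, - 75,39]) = [ - 86, - 75, - 22, - 9 , 6 , 11 , 39,  74,76, 83,88 ]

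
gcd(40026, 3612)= 42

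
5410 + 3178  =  8588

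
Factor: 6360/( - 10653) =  - 40/67 = -2^3 * 5^1*67^( - 1)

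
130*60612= 7879560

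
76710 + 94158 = 170868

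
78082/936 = 83 + 197/468 = 83.42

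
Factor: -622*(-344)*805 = 172244240 =2^4*5^1 * 7^1*23^1*43^1*311^1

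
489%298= 191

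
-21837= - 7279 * 3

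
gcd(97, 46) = 1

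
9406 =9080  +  326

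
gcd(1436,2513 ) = 359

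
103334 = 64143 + 39191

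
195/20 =9 + 3/4 = 9.75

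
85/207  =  85/207=0.41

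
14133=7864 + 6269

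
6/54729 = 2/18243=0.00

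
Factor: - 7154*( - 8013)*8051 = 461523591102 = 2^1*3^1  *7^2*73^1*83^1*97^1*2671^1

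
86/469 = 86/469 = 0.18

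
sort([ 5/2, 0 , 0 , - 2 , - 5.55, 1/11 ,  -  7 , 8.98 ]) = [- 7,-5.55, - 2, 0,0,1/11,5/2, 8.98]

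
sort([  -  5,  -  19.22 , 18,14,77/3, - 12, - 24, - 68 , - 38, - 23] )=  [ - 68 , - 38, - 24, - 23, - 19.22,  -  12, - 5,14,18, 77/3 ]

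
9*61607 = 554463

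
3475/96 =3475/96 =36.20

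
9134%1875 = 1634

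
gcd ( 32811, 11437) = 1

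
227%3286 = 227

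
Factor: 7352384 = 2^6*13^1*8837^1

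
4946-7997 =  - 3051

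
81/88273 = 81/88273 =0.00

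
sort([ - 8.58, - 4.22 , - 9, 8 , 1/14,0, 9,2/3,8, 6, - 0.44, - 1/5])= [ - 9, - 8.58, -4.22, - 0.44, - 1/5, 0 , 1/14,2/3, 6,8, 8,9 ]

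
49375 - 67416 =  - 18041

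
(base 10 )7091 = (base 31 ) 7bn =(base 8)15663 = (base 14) 2827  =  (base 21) G1E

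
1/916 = 1/916= 0.00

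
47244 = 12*3937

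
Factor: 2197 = 13^3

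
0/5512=0 =0.00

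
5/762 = 5/762 =0.01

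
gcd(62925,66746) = 1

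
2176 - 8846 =  -  6670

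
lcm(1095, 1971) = 9855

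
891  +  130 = 1021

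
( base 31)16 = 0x25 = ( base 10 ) 37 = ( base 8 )45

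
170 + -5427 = -5257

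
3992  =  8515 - 4523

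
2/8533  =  2/8533 =0.00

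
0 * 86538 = 0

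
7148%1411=93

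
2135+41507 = 43642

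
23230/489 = 47 + 247/489 = 47.51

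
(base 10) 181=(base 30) 61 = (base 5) 1211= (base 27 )6j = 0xB5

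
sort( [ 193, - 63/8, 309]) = [ - 63/8 , 193, 309 ] 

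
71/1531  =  71/1531 = 0.05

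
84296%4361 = 1437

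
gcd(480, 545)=5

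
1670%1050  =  620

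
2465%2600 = 2465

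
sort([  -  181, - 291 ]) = [ - 291, -181]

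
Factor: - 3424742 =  - 2^1*1712371^1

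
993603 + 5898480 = 6892083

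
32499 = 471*69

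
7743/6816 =1 + 309/2272 = 1.14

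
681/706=681/706= 0.96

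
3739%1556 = 627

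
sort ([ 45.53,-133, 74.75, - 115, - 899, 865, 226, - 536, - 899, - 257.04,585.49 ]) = [ - 899, - 899, - 536, - 257.04, - 133 , - 115, 45.53, 74.75 , 226,585.49, 865] 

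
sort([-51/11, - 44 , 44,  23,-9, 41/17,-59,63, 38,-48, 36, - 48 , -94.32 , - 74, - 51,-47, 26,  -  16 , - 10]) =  [ - 94.32,- 74, - 59 , - 51, - 48,-48, - 47, - 44 , - 16, - 10, - 9,-51/11, 41/17,23, 26, 36,38 , 44,63 ] 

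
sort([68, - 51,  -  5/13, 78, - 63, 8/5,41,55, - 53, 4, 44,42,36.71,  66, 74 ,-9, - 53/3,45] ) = [-63,  -  53, - 51, - 53/3,-9, - 5/13, 8/5, 4, 36.71,41,42 , 44,45 , 55, 66,68,74,78]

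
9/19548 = 1/2172  =  0.00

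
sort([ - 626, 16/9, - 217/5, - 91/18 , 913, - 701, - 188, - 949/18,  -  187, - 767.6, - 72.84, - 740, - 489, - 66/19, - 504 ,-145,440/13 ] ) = [ - 767.6,-740 , - 701, - 626, - 504, - 489, - 188, - 187,  -  145 , - 72.84, - 949/18 , - 217/5, - 91/18, - 66/19, 16/9, 440/13, 913]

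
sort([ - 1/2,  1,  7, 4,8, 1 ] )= [ - 1/2,1 , 1,4,  7,8] 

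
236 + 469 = 705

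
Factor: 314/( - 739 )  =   - 2^1*157^1 * 739^( - 1 ) 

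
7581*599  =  4541019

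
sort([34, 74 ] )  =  [ 34, 74] 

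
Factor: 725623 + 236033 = 2^3*3^1  *  17^1 * 2357^1 = 961656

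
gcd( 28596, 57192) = 28596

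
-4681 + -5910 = - 10591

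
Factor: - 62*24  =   - 1488 =-2^4*3^1*31^1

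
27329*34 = 929186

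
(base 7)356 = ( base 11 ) 161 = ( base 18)A8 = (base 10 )188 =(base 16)bc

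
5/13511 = 5/13511 = 0.00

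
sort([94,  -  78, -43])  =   [ - 78, - 43,94]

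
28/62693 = 28/62693 = 0.00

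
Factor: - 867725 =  - 5^2 * 61^1*569^1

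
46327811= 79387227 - 33059416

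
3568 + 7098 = 10666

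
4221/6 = 703+ 1/2= 703.50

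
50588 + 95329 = 145917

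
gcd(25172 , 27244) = 28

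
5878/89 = 5878/89 = 66.04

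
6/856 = 3/428=0.01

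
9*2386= 21474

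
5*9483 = 47415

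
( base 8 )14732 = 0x19da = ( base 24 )BBI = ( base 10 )6618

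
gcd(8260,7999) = 1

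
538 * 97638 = 52529244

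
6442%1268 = 102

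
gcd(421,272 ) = 1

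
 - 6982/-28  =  3491/14=249.36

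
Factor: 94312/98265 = 2^3*3^ ( - 1 )*5^( -1 )*6551^ (-1)*11789^1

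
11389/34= 11389/34 = 334.97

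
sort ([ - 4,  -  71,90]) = [- 71, - 4,90]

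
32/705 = 32/705 = 0.05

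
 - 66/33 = - 2 = - 2.00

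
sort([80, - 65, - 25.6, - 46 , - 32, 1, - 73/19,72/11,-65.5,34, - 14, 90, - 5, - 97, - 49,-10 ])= [ - 97, - 65.5, - 65, - 49, - 46, - 32, - 25.6, - 14, - 10, - 5, - 73/19,1,72/11, 34, 80, 90]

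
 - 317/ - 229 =317/229   =  1.38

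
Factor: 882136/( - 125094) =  - 441068/62547 = - 2^2*3^( - 1 )*31^1*3557^1*20849^( - 1 ) 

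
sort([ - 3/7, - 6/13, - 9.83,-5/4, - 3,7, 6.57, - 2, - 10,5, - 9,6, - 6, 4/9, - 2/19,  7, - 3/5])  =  [ - 10, - 9.83,-9,- 6, - 3, - 2, - 5/4,-3/5, - 6/13, - 3/7, - 2/19,  4/9, 5, 6,6.57,7,  7] 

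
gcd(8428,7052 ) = 172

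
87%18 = 15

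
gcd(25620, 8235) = 915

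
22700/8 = 2837 + 1/2=   2837.50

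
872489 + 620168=1492657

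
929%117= 110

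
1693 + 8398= 10091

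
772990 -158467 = 614523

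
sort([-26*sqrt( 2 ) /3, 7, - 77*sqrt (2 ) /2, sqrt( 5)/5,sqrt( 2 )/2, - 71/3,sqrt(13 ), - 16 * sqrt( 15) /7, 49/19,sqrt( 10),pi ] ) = [ - 77*sqrt( 2 ) /2, - 71/3, - 26*sqrt( 2)/3, - 16*sqrt(15)/7,sqrt ( 5 ) /5, sqrt( 2)/2, 49/19, pi,sqrt( 10 ), sqrt(13 ), 7]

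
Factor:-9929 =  - 9929^1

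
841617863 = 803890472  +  37727391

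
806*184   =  148304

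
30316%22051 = 8265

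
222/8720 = 111/4360  =  0.03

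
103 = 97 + 6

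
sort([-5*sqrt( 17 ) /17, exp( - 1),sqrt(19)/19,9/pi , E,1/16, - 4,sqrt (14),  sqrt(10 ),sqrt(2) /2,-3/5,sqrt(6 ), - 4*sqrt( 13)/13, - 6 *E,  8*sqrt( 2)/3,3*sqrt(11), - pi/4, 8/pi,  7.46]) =[- 6*E, - 4, -5*sqrt( 17) /17,-4 * sqrt( 13 ) /13, - pi/4, - 3/5,1/16, sqrt(19 )/19, exp( - 1),sqrt(2)/2, sqrt(6),8/pi,E,9/pi, sqrt(10),sqrt(14 ),8 * sqrt (2 )/3,7.46,3*  sqrt( 11)]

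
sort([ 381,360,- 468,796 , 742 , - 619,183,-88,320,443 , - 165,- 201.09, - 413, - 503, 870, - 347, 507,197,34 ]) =[ -619,-503,-468,- 413, - 347, - 201.09, - 165, - 88,34, 183,197, 320, 360, 381, 443,507,742,796,870 ] 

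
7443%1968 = 1539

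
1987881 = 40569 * 49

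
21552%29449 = 21552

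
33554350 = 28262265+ 5292085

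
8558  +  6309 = 14867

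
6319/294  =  6319/294 = 21.49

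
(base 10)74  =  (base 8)112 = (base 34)26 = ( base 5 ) 244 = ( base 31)2C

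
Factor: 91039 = 13^1*47^1  *  149^1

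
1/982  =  1/982 = 0.00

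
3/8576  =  3/8576 = 0.00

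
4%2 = 0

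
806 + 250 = 1056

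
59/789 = 59/789 = 0.07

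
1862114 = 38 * 49003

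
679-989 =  - 310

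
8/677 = 8/677 = 0.01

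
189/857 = 189/857 = 0.22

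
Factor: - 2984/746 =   -  2^2  =  - 4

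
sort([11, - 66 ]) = [  -  66,11]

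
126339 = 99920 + 26419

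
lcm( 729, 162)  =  1458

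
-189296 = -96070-93226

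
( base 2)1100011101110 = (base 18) 11ca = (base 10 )6382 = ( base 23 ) C1B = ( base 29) 7H2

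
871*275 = 239525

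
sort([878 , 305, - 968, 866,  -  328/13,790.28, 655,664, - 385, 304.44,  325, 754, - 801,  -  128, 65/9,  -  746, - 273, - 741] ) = [ - 968, - 801, - 746,  -  741 , - 385,-273, - 128, - 328/13,  65/9, 304.44,305,  325,655, 664,754, 790.28, 866, 878] 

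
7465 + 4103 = 11568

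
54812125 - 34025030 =20787095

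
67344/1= 67344 = 67344.00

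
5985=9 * 665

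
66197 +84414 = 150611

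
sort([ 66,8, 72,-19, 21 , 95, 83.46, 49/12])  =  [ - 19,49/12,8,21, 66, 72,83.46,95]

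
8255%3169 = 1917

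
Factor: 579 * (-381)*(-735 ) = 3^3*5^1*7^2*127^1*193^1 = 162140265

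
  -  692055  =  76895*( - 9 ) 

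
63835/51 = 3755/3 = 1251.67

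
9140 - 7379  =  1761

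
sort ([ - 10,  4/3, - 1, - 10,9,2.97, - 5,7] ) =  [ - 10, -10,-5, - 1, 4/3, 2.97,7,9 ]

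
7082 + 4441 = 11523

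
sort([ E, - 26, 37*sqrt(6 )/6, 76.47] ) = [ - 26, E,37*sqrt(6 ) /6,76.47 ]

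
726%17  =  12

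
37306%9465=8911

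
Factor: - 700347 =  - 3^1 * 47^1* 4967^1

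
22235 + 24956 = 47191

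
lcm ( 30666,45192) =858648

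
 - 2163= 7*( - 309)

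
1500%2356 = 1500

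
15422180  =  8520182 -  - 6901998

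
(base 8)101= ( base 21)32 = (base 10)65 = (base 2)1000001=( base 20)35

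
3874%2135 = 1739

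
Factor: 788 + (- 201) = 587^1 = 587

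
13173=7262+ 5911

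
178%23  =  17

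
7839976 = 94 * 83404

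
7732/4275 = 7732/4275  =  1.81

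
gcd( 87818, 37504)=2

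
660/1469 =660/1469 = 0.45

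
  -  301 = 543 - 844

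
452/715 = 452/715= 0.63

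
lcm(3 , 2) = 6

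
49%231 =49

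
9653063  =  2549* 3787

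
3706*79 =292774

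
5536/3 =1845+1/3 = 1845.33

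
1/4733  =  1/4733=0.00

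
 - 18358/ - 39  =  470+ 28/39 =470.72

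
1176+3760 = 4936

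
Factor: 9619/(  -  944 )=-2^( - 4 ) * 59^(-1)* 9619^1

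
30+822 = 852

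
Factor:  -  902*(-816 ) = 2^5*3^1*11^1 * 17^1*41^1 = 736032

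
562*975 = 547950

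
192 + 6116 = 6308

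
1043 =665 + 378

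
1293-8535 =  - 7242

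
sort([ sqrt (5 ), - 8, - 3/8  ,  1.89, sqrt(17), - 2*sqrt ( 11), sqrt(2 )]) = [ - 8, - 2*sqrt(11), - 3/8, sqrt( 2), 1.89,sqrt(5), sqrt( 17)]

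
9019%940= 559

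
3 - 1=2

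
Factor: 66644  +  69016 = 2^2 * 3^1*5^1 * 7^1*17^1*19^1 = 135660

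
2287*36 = 82332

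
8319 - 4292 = 4027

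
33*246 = 8118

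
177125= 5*35425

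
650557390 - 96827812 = 553729578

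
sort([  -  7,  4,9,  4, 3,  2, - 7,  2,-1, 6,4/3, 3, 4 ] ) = [ - 7, - 7, - 1, 4/3, 2,2, 3, 3, 4,4, 4,6, 9]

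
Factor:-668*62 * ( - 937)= 38806792 = 2^3*31^1*167^1 * 937^1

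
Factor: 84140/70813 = 2^2 * 5^1 * 7^1*19^( - 1 ) *601^1 * 3727^( - 1 ) 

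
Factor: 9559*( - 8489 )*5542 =-2^1*11^2*13^1*17^1 *79^1*163^1*653^1 = - 449713077242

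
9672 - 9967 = - 295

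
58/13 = 58/13 =4.46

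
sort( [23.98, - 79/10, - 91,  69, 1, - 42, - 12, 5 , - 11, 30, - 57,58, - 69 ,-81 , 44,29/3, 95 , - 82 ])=[  -  91, - 82, - 81, - 69, - 57,- 42,-12, - 11, - 79/10,1,  5,29/3, 23.98,30,  44,58, 69,  95 ]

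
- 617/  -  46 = 617/46 =13.41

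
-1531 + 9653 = 8122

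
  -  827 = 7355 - 8182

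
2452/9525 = 2452/9525  =  0.26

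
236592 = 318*744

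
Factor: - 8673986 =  - 2^1 * 31^2*4513^1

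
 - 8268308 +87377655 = 79109347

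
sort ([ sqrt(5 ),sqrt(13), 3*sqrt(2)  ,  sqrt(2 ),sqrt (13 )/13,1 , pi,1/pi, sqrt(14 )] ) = [ sqrt(13)/13, 1/pi, 1, sqrt( 2),sqrt( 5 ),pi, sqrt ( 13 ), sqrt ( 14 ),3*sqrt( 2 )]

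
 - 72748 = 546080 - 618828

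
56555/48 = 56555/48  =  1178.23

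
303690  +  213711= 517401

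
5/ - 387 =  - 1 + 382/387  =  - 0.01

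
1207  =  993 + 214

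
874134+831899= 1706033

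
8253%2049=57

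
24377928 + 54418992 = 78796920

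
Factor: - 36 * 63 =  - 2268 = - 2^2*3^4*7^1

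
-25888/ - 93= 278 + 34/93= 278.37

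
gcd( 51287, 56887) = 1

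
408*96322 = 39299376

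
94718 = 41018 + 53700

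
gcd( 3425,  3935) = 5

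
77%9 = 5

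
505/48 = 505/48 = 10.52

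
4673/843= 5+458/843 =5.54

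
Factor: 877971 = 3^1*19^1*73^1*211^1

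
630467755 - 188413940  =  442053815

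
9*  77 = 693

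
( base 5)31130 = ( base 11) 1595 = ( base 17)710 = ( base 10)2040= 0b11111111000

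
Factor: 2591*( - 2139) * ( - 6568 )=2^3*3^1*23^1*31^1*821^1*2591^1 = 36400834632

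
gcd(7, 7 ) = 7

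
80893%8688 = 2701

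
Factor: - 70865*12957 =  - 918197805 = - 3^1*5^1 * 7^1*617^1*14173^1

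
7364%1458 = 74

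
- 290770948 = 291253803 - 582024751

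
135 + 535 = 670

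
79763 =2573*31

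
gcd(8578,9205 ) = 1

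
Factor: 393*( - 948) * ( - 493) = 183674052 = 2^2* 3^2 * 17^1 *29^1*79^1 * 131^1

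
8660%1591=705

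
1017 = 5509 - 4492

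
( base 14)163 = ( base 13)18a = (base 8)433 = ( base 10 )283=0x11b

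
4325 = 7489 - 3164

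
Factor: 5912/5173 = 2^3*7^( - 1) = 8/7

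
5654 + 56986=62640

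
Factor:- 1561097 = - 19^1*82163^1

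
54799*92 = 5041508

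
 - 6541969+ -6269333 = -12811302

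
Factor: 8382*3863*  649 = 2^1*3^1 * 11^2 * 59^1*127^1*3863^1 = 21014403234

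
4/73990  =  2/36995  =  0.00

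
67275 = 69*975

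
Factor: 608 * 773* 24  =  2^8*3^1*19^1*773^1 = 11279616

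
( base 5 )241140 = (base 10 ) 8920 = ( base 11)677A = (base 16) 22d8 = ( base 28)BAG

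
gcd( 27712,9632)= 32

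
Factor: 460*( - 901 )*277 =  - 114805420= -  2^2*5^1*17^1* 23^1*53^1*277^1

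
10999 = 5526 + 5473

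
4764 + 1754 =6518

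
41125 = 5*8225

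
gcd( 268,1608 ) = 268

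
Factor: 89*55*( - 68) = - 2^2*5^1*11^1*17^1*89^1  =  - 332860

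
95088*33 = 3137904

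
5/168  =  5/168 = 0.03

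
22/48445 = 22/48445 = 0.00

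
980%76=68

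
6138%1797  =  747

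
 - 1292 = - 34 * 38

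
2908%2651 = 257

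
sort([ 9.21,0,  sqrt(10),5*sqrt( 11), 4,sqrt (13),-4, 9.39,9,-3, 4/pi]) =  [ - 4,-3, 0, 4/pi, sqrt( 10 ),  sqrt(13 ), 4,9,9.21,  9.39,5*sqrt(11) ]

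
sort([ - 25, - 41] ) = [ - 41, - 25]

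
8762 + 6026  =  14788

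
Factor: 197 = 197^1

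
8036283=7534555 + 501728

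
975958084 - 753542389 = 222415695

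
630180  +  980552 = 1610732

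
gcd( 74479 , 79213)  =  1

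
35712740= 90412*395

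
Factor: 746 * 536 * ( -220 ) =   -  87968320 = -2^6*5^1*11^1*67^1 * 373^1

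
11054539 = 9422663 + 1631876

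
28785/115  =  5757/23 = 250.30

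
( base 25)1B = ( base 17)22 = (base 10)36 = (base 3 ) 1100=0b100100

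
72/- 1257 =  - 24/419 = - 0.06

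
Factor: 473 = 11^1*43^1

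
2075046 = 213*9742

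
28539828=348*82011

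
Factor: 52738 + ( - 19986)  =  32752=2^4*23^1 * 89^1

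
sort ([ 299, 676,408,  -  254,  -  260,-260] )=[ - 260 , - 260, - 254, 299 , 408, 676 ] 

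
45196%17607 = 9982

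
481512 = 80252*6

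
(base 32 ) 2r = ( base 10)91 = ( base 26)3D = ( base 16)5b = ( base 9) 111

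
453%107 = 25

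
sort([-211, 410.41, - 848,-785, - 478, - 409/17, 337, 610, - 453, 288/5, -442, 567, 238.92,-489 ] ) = [ -848, - 785,-489,-478,- 453, - 442, - 211, - 409/17,288/5,238.92, 337, 410.41, 567, 610]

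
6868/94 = 73 + 3/47= 73.06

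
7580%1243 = 122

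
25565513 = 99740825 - 74175312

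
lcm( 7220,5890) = 223820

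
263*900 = 236700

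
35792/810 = 17896/405 = 44.19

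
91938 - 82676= 9262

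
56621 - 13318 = 43303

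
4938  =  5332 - 394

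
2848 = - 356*( - 8 )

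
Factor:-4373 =-4373^1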